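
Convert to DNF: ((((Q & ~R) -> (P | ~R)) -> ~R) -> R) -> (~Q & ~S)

((((Q & ~R) -> (P | ~R)) -> ~R) -> R) -> (~Q & ~S)
⇔ ~((((Q & ~R) -> (P | ~R)) -> ~R) -> R) | (~Q & ~S)   [eliminate ->]
⇔ ~(~(((Q & ~R) -> (P | ~R)) -> ~R) | R) | (~Q & ~S)   [eliminate ->]
⇔ ~(~(~((Q & ~R) -> (P | ~R)) | ~R) | R) | (~Q & ~S)   [eliminate ->]
⇔ ~(~(~(~(Q & ~R) | P | ~R) | ~R) | R) | (~Q & ~S)   [eliminate ->]
⇔ (~~(~(~(Q & ~R) | P | ~R) | ~R) & ~R) | (~Q & ~S)   [De Morgan]
⇔ ((~(~(Q & ~R) | P | ~R) | ~R) & ~R) | (~Q & ~S)   [double negation]
⇔ (((~~(Q & ~R) & ~P & ~~R) | ~R) & ~R) | (~Q & ~S)   [De Morgan]
⇔ (((Q & ~R & ~P & ~~R) | ~R) & ~R) | (~Q & ~S)   [double negation]
⇔ (((Q & ~R & ~P & R) | ~R) & ~R) | (~Q & ~S)   [double negation]
⇔ (Q & ~R & ~P & R & ~R) | (~R & ~R) | (~Q & ~S)   [distribute & over |]
⇔ ~R | (~Q & ~S)   [simplify]

~R | (~Q & ~S)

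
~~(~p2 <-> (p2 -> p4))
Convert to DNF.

(p2 & ~p4) | ~p2

~~(~p2 <-> (p2 -> p4))
= ~~((~p2 -> (p2 -> p4)) & ((p2 -> p4) -> ~p2))   — eliminate <->
= ~~((~~p2 | (p2 -> p4)) & ((p2 -> p4) -> ~p2))   — eliminate ->
= ~~((~~p2 | ~p2 | p4) & ((p2 -> p4) -> ~p2))   — eliminate ->
= ~~((~~p2 | ~p2 | p4) & (~(p2 -> p4) | ~p2))   — eliminate ->
= ~~((~~p2 | ~p2 | p4) & (~(~p2 | p4) | ~p2))   — eliminate ->
= (~~p2 | ~p2 | p4) & (~(~p2 | p4) | ~p2)   — double negation
= (p2 | ~p2 | p4) & (~(~p2 | p4) | ~p2)   — double negation
= (p2 | ~p2 | p4) & ((~~p2 & ~p4) | ~p2)   — De Morgan
= (p2 | ~p2 | p4) & ((p2 & ~p4) | ~p2)   — double negation
= (p2 & p2 & ~p4) | (p2 & ~p2) | (~p2 & p2 & ~p4) | (~p2 & ~p2) | (p4 & p2 & ~p4) | (p4 & ~p2)   — distribute & over |
= (p2 & ~p4) | ~p2   — simplify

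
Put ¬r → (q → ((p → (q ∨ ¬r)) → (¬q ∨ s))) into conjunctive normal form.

¬r → (q → ((p → (q ∨ ¬r)) → (¬q ∨ s)))
⇔ ¬¬r ∨ (q → ((p → (q ∨ ¬r)) → (¬q ∨ s)))   — eliminate →
⇔ ¬¬r ∨ ¬q ∨ ((p → (q ∨ ¬r)) → (¬q ∨ s))   — eliminate →
⇔ ¬¬r ∨ ¬q ∨ ¬(p → (q ∨ ¬r)) ∨ ¬q ∨ s   — eliminate →
⇔ ¬¬r ∨ ¬q ∨ ¬(¬p ∨ q ∨ ¬r) ∨ ¬q ∨ s   — eliminate →
⇔ r ∨ ¬q ∨ ¬(¬p ∨ q ∨ ¬r) ∨ ¬q ∨ s   — double negation
⇔ r ∨ ¬q ∨ (¬¬p ∧ ¬q ∧ ¬¬r) ∨ ¬q ∨ s   — De Morgan
⇔ r ∨ ¬q ∨ (p ∧ ¬q ∧ ¬¬r) ∨ ¬q ∨ s   — double negation
⇔ r ∨ ¬q ∨ (p ∧ ¬q ∧ r) ∨ ¬q ∨ s   — double negation
⇔ (r ∨ ¬q ∨ p ∨ ¬q ∨ s) ∧ (r ∨ ¬q ∨ ¬q ∨ ¬q ∨ s) ∧ (r ∨ ¬q ∨ r ∨ ¬q ∨ s)   — distribute ∨ over ∧
⇔ r ∨ ¬q ∨ s   — simplify

r ∨ ¬q ∨ s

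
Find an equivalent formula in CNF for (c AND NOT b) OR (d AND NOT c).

(c OR d) AND (NOT b OR d) AND (NOT b OR NOT c)

(c AND NOT b) OR (d AND NOT c)
= (c OR d) AND (c OR NOT c) AND (NOT b OR d) AND (NOT b OR NOT c)   [distribute OR over AND]
= (c OR d) AND (NOT b OR d) AND (NOT b OR NOT c)   [simplify]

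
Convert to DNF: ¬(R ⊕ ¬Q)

(¬R ∧ Q) ∨ (¬Q ∧ R)

¬(R ⊕ ¬Q)
= ¬((R ∧ ¬¬Q) ∨ (¬R ∧ ¬Q))   — expand ⊕
= ¬(R ∧ ¬¬Q) ∧ ¬(¬R ∧ ¬Q)   — De Morgan
= (¬R ∨ ¬¬¬Q) ∧ ¬(¬R ∧ ¬Q)   — De Morgan
= (¬R ∨ ¬Q) ∧ ¬(¬R ∧ ¬Q)   — double negation
= (¬R ∨ ¬Q) ∧ (¬¬R ∨ ¬¬Q)   — De Morgan
= (¬R ∨ ¬Q) ∧ (R ∨ ¬¬Q)   — double negation
= (¬R ∨ ¬Q) ∧ (R ∨ Q)   — double negation
= (¬R ∧ R) ∨ (¬R ∧ Q) ∨ (¬Q ∧ R) ∨ (¬Q ∧ Q)   — distribute ∧ over ∨
= (¬R ∧ Q) ∨ (¬Q ∧ R)   — simplify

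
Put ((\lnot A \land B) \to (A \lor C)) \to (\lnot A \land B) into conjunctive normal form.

((\lnot A \land B) \to (A \lor C)) \to (\lnot A \land B)
= \lnot ((\lnot A \land B) \to (A \lor C)) \lor (\lnot A \land B)   — eliminate \to
= \lnot (\lnot (\lnot A \land B) \lor A \lor C) \lor (\lnot A \land B)   — eliminate \to
= (\lnot \lnot (\lnot A \land B) \land \lnot A \land \lnot C) \lor (\lnot A \land B)   — De Morgan
= (\lnot A \land B \land \lnot A \land \lnot C) \lor (\lnot A \land B)   — double negation
= (\lnot A \lor \lnot A) \land (\lnot A \lor B) \land (B \lor \lnot A) \land (B \lor B) \land (\lnot A \lor \lnot A) \land (\lnot A \lor B) \land (\lnot C \lor \lnot A) \land (\lnot C \lor B)   — distribute \lor over \land
= \lnot A \land B   — simplify

\lnot A \land B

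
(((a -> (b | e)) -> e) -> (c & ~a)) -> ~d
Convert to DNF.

(a & ~b & ~e) | (e & ~c) | (e & a) | ~d

(((a -> (b | e)) -> e) -> (c & ~a)) -> ~d
⇔ ~(((a -> (b | e)) -> e) -> (c & ~a)) | ~d   [eliminate ->]
⇔ ~(~((a -> (b | e)) -> e) | (c & ~a)) | ~d   [eliminate ->]
⇔ ~(~(~(a -> (b | e)) | e) | (c & ~a)) | ~d   [eliminate ->]
⇔ ~(~(~(~a | b | e) | e) | (c & ~a)) | ~d   [eliminate ->]
⇔ (~~(~(~a | b | e) | e) & ~(c & ~a)) | ~d   [De Morgan]
⇔ ((~(~a | b | e) | e) & ~(c & ~a)) | ~d   [double negation]
⇔ (((~~a & ~b & ~e) | e) & ~(c & ~a)) | ~d   [De Morgan]
⇔ (((a & ~b & ~e) | e) & ~(c & ~a)) | ~d   [double negation]
⇔ (((a & ~b & ~e) | e) & (~c | ~~a)) | ~d   [De Morgan]
⇔ (((a & ~b & ~e) | e) & (~c | a)) | ~d   [double negation]
⇔ (a & ~b & ~e & ~c) | (a & ~b & ~e & a) | (e & ~c) | (e & a) | ~d   [distribute & over |]
⇔ (a & ~b & ~e) | (e & ~c) | (e & a) | ~d   [simplify]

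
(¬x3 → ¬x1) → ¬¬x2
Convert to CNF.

(¬x3 → ¬x1) → ¬¬x2
≡ ¬(¬x3 → ¬x1) ∨ ¬¬x2   [eliminate →]
≡ ¬(¬¬x3 ∨ ¬x1) ∨ ¬¬x2   [eliminate →]
≡ (¬¬¬x3 ∧ ¬¬x1) ∨ ¬¬x2   [De Morgan]
≡ (¬x3 ∧ ¬¬x1) ∨ ¬¬x2   [double negation]
≡ (¬x3 ∧ x1) ∨ ¬¬x2   [double negation]
≡ (¬x3 ∧ x1) ∨ x2   [double negation]
≡ (¬x3 ∨ x2) ∧ (x1 ∨ x2)   [distribute ∨ over ∧]

(¬x3 ∨ x2) ∧ (x1 ∨ x2)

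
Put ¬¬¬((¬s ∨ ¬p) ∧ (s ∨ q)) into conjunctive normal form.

¬¬¬((¬s ∨ ¬p) ∧ (s ∨ q))
≡ ¬((¬s ∨ ¬p) ∧ (s ∨ q))   — double negation
≡ ¬(¬s ∨ ¬p) ∨ ¬(s ∨ q)   — De Morgan
≡ (¬¬s ∧ ¬¬p) ∨ ¬(s ∨ q)   — De Morgan
≡ (s ∧ ¬¬p) ∨ ¬(s ∨ q)   — double negation
≡ (s ∧ p) ∨ ¬(s ∨ q)   — double negation
≡ (s ∧ p) ∨ (¬s ∧ ¬q)   — De Morgan
≡ (s ∨ ¬s) ∧ (s ∨ ¬q) ∧ (p ∨ ¬s) ∧ (p ∨ ¬q)   — distribute ∨ over ∧
≡ (s ∨ ¬q) ∧ (p ∨ ¬s) ∧ (p ∨ ¬q)   — simplify

(s ∨ ¬q) ∧ (p ∨ ¬s) ∧ (p ∨ ¬q)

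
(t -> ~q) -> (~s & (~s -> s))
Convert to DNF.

(t -> ~q) -> (~s & (~s -> s))
= ~(t -> ~q) | (~s & (~s -> s))   [eliminate ->]
= ~(~t | ~q) | (~s & (~s -> s))   [eliminate ->]
= ~(~t | ~q) | (~s & (~~s | s))   [eliminate ->]
= (~~t & ~~q) | (~s & (~~s | s))   [De Morgan]
= (t & ~~q) | (~s & (~~s | s))   [double negation]
= (t & q) | (~s & (~~s | s))   [double negation]
= (t & q) | (~s & (s | s))   [double negation]
= (t & q) | (~s & s) | (~s & s)   [distribute & over |]
= t & q   [simplify]

t & q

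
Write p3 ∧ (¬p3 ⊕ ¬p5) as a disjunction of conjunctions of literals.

p3 ∧ ¬p5

p3 ∧ (¬p3 ⊕ ¬p5)
≡ p3 ∧ ((¬p3 ∧ ¬¬p5) ∨ (¬¬p3 ∧ ¬p5))   [expand ⊕]
≡ p3 ∧ ((¬p3 ∧ p5) ∨ (¬¬p3 ∧ ¬p5))   [double negation]
≡ p3 ∧ ((¬p3 ∧ p5) ∨ (p3 ∧ ¬p5))   [double negation]
≡ (p3 ∧ ¬p3 ∧ p5) ∨ (p3 ∧ p3 ∧ ¬p5)   [distribute ∧ over ∨]
≡ p3 ∧ ¬p5   [simplify]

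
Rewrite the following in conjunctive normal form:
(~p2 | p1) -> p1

(~p2 | p1) -> p1
⇔ ~(~p2 | p1) | p1   — eliminate ->
⇔ (~~p2 & ~p1) | p1   — De Morgan
⇔ (p2 & ~p1) | p1   — double negation
⇔ (p2 | p1) & (~p1 | p1)   — distribute | over &
⇔ p2 | p1   — simplify

p2 | p1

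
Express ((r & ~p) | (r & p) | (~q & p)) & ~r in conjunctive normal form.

(r | ~q) & (r | p) & ~r

((r & ~p) | (r & p) | (~q & p)) & ~r
≡ (r | r | ~q) & (r | r | p) & (r | p | ~q) & (r | p | p) & (~p | r | ~q) & (~p | r | p) & (~p | p | ~q) & (~p | p | p) & ~r   — distribute | over &
≡ (r | ~q) & (r | p) & ~r   — simplify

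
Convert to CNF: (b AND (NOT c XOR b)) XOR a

(b OR a) AND (c OR NOT b OR a) AND (NOT b OR NOT c OR NOT a)

(b AND (NOT c XOR b)) XOR a
= ((b AND (NOT c XOR b)) OR a) AND NOT (b AND (NOT c XOR b) AND a)   [expand XOR]
= ((b AND (NOT c OR b) AND NOT (NOT c AND b)) OR a) AND NOT (b AND (NOT c XOR b) AND a)   [expand XOR]
= ((b AND (NOT c OR b) AND NOT (NOT c AND b)) OR a) AND NOT (b AND (NOT c OR b) AND NOT (NOT c AND b) AND a)   [expand XOR]
= ((b AND (NOT c OR b) AND (NOT NOT c OR NOT b)) OR a) AND NOT (b AND (NOT c OR b) AND NOT (NOT c AND b) AND a)   [De Morgan]
= ((b AND (NOT c OR b) AND (c OR NOT b)) OR a) AND NOT (b AND (NOT c OR b) AND NOT (NOT c AND b) AND a)   [double negation]
= ((b AND (NOT c OR b) AND (c OR NOT b)) OR a) AND (NOT b OR NOT (NOT c OR b) OR NOT NOT (NOT c AND b) OR NOT a)   [De Morgan]
= ((b AND (NOT c OR b) AND (c OR NOT b)) OR a) AND (NOT b OR (NOT NOT c AND NOT b) OR NOT NOT (NOT c AND b) OR NOT a)   [De Morgan]
= ((b AND (NOT c OR b) AND (c OR NOT b)) OR a) AND (NOT b OR (c AND NOT b) OR NOT NOT (NOT c AND b) OR NOT a)   [double negation]
= ((b AND (NOT c OR b) AND (c OR NOT b)) OR a) AND (NOT b OR (c AND NOT b) OR (NOT c AND b) OR NOT a)   [double negation]
= (b OR a) AND (NOT c OR b OR a) AND (c OR NOT b OR a) AND (NOT b OR c OR NOT c OR NOT a) AND (NOT b OR c OR b OR NOT a) AND (NOT b OR NOT b OR NOT c OR NOT a) AND (NOT b OR NOT b OR b OR NOT a)   [distribute OR over AND]
= (b OR a) AND (c OR NOT b OR a) AND (NOT b OR NOT c OR NOT a)   [simplify]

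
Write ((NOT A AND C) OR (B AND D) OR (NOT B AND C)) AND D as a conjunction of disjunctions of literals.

((NOT A AND C) OR (B AND D) OR (NOT B AND C)) AND D
≡ (NOT A OR B OR NOT B) AND (NOT A OR B OR C) AND (NOT A OR D OR NOT B) AND (NOT A OR D OR C) AND (C OR B OR NOT B) AND (C OR B OR C) AND (C OR D OR NOT B) AND (C OR D OR C) AND D   (distribute OR over AND)
≡ (C OR B) AND D   (simplify)

(C OR B) AND D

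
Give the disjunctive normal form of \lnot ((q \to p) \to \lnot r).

(\lnot q \land r) \lor (p \land r)

\lnot ((q \to p) \to \lnot r)
≡ \lnot (\lnot (q \to p) \lor \lnot r)   (eliminate \to)
≡ \lnot (\lnot (\lnot q \lor p) \lor \lnot r)   (eliminate \to)
≡ \lnot \lnot (\lnot q \lor p) \land \lnot \lnot r   (De Morgan)
≡ (\lnot q \lor p) \land \lnot \lnot r   (double negation)
≡ (\lnot q \lor p) \land r   (double negation)
≡ (\lnot q \land r) \lor (p \land r)   (distribute \land over \lor)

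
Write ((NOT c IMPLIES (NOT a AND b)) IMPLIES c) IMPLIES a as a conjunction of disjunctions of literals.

((NOT c IMPLIES (NOT a AND b)) IMPLIES c) IMPLIES a
≡ NOT ((NOT c IMPLIES (NOT a AND b)) IMPLIES c) OR a   [eliminate IMPLIES]
≡ NOT (NOT (NOT c IMPLIES (NOT a AND b)) OR c) OR a   [eliminate IMPLIES]
≡ NOT (NOT (NOT NOT c OR (NOT a AND b)) OR c) OR a   [eliminate IMPLIES]
≡ (NOT NOT (NOT NOT c OR (NOT a AND b)) AND NOT c) OR a   [De Morgan]
≡ ((NOT NOT c OR (NOT a AND b)) AND NOT c) OR a   [double negation]
≡ ((c OR (NOT a AND b)) AND NOT c) OR a   [double negation]
≡ (c OR NOT a OR a) AND (c OR b OR a) AND (NOT c OR a)   [distribute OR over AND]
≡ (c OR b OR a) AND (NOT c OR a)   [simplify]

(c OR b OR a) AND (NOT c OR a)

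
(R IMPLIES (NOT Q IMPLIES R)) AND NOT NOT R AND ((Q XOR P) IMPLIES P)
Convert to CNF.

R AND (NOT Q OR P)

(R IMPLIES (NOT Q IMPLIES R)) AND NOT NOT R AND ((Q XOR P) IMPLIES P)
≡ (NOT R OR (NOT Q IMPLIES R)) AND NOT NOT R AND ((Q XOR P) IMPLIES P)   (eliminate IMPLIES)
≡ (NOT R OR NOT NOT Q OR R) AND NOT NOT R AND ((Q XOR P) IMPLIES P)   (eliminate IMPLIES)
≡ (NOT R OR NOT NOT Q OR R) AND NOT NOT R AND (NOT (Q XOR P) OR P)   (eliminate IMPLIES)
≡ (NOT R OR NOT NOT Q OR R) AND NOT NOT R AND (NOT ((Q OR P) AND NOT (Q AND P)) OR P)   (expand XOR)
≡ (NOT R OR Q OR R) AND NOT NOT R AND (NOT ((Q OR P) AND NOT (Q AND P)) OR P)   (double negation)
≡ (NOT R OR Q OR R) AND R AND (NOT ((Q OR P) AND NOT (Q AND P)) OR P)   (double negation)
≡ (NOT R OR Q OR R) AND R AND (NOT (Q OR P) OR NOT NOT (Q AND P) OR P)   (De Morgan)
≡ (NOT R OR Q OR R) AND R AND ((NOT Q AND NOT P) OR NOT NOT (Q AND P) OR P)   (De Morgan)
≡ (NOT R OR Q OR R) AND R AND ((NOT Q AND NOT P) OR (Q AND P) OR P)   (double negation)
≡ (NOT R OR Q OR R) AND R AND (NOT Q OR Q OR P) AND (NOT Q OR P OR P) AND (NOT P OR Q OR P) AND (NOT P OR P OR P)   (distribute OR over AND)
≡ R AND (NOT Q OR P)   (simplify)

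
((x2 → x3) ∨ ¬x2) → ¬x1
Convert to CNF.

((x2 → x3) ∨ ¬x2) → ¬x1
≡ ¬((x2 → x3) ∨ ¬x2) ∨ ¬x1   (eliminate →)
≡ ¬(¬x2 ∨ x3 ∨ ¬x2) ∨ ¬x1   (eliminate →)
≡ (¬¬x2 ∧ ¬x3 ∧ ¬¬x2) ∨ ¬x1   (De Morgan)
≡ (x2 ∧ ¬x3 ∧ ¬¬x2) ∨ ¬x1   (double negation)
≡ (x2 ∧ ¬x3 ∧ x2) ∨ ¬x1   (double negation)
≡ (x2 ∨ ¬x1) ∧ (¬x3 ∨ ¬x1) ∧ (x2 ∨ ¬x1)   (distribute ∨ over ∧)
≡ (x2 ∨ ¬x1) ∧ (¬x3 ∨ ¬x1)   (simplify)

(x2 ∨ ¬x1) ∧ (¬x3 ∨ ¬x1)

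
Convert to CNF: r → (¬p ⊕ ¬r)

¬r ∨ ¬p

r → (¬p ⊕ ¬r)
≡ ¬r ∨ (¬p ⊕ ¬r)
≡ ¬r ∨ ((¬p ∨ ¬r) ∧ ¬(¬p ∧ ¬r))
≡ ¬r ∨ ((¬p ∨ ¬r) ∧ (¬¬p ∨ ¬¬r))
≡ ¬r ∨ ((¬p ∨ ¬r) ∧ (p ∨ ¬¬r))
≡ ¬r ∨ ((¬p ∨ ¬r) ∧ (p ∨ r))
≡ (¬r ∨ ¬p ∨ ¬r) ∧ (¬r ∨ p ∨ r)
≡ ¬r ∨ ¬p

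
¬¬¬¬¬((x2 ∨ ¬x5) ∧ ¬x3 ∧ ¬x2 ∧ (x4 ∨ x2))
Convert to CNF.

x5 ∨ x3 ∨ x2 ∨ ¬x4

¬¬¬¬¬((x2 ∨ ¬x5) ∧ ¬x3 ∧ ¬x2 ∧ (x4 ∨ x2))
≡ ¬¬¬((x2 ∨ ¬x5) ∧ ¬x3 ∧ ¬x2 ∧ (x4 ∨ x2))   [double negation]
≡ ¬((x2 ∨ ¬x5) ∧ ¬x3 ∧ ¬x2 ∧ (x4 ∨ x2))   [double negation]
≡ ¬(x2 ∨ ¬x5) ∨ ¬¬x3 ∨ ¬¬x2 ∨ ¬(x4 ∨ x2)   [De Morgan]
≡ ¬x2 ∧ ¬¬x5 ∨ ¬¬x3 ∨ ¬¬x2 ∨ ¬(x4 ∨ x2)   [De Morgan]
≡ ¬x2 ∧ x5 ∨ ¬¬x3 ∨ ¬¬x2 ∨ ¬(x4 ∨ x2)   [double negation]
≡ ¬x2 ∧ x5 ∨ x3 ∨ ¬¬x2 ∨ ¬(x4 ∨ x2)   [double negation]
≡ ¬x2 ∧ x5 ∨ x3 ∨ x2 ∨ ¬(x4 ∨ x2)   [double negation]
≡ ¬x2 ∧ x5 ∨ x3 ∨ x2 ∨ ¬x4 ∧ ¬x2   [De Morgan]
≡ (¬x2 ∨ x3 ∨ x2 ∨ ¬x4) ∧ (¬x2 ∨ x3 ∨ x2 ∨ ¬x2) ∧ (x5 ∨ x3 ∨ x2 ∨ ¬x4) ∧ (x5 ∨ x3 ∨ x2 ∨ ¬x2)   [distribute ∨ over ∧]
≡ x5 ∨ x3 ∨ x2 ∨ ¬x4   [simplify]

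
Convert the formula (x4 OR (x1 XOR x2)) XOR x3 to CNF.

(x4 OR (x1 XOR x2)) XOR x3
= (x4 OR (x1 XOR x2) OR x3) AND NOT ((x4 OR (x1 XOR x2)) AND x3)   [expand XOR]
= (x4 OR ((x1 OR x2) AND NOT (x1 AND x2)) OR x3) AND NOT ((x4 OR (x1 XOR x2)) AND x3)   [expand XOR]
= (x4 OR ((x1 OR x2) AND NOT (x1 AND x2)) OR x3) AND NOT ((x4 OR ((x1 OR x2) AND NOT (x1 AND x2))) AND x3)   [expand XOR]
= (x4 OR ((x1 OR x2) AND (NOT x1 OR NOT x2)) OR x3) AND NOT ((x4 OR ((x1 OR x2) AND NOT (x1 AND x2))) AND x3)   [De Morgan]
= (x4 OR ((x1 OR x2) AND (NOT x1 OR NOT x2)) OR x3) AND (NOT (x4 OR ((x1 OR x2) AND NOT (x1 AND x2))) OR NOT x3)   [De Morgan]
= (x4 OR ((x1 OR x2) AND (NOT x1 OR NOT x2)) OR x3) AND ((NOT x4 AND NOT ((x1 OR x2) AND NOT (x1 AND x2))) OR NOT x3)   [De Morgan]
= (x4 OR ((x1 OR x2) AND (NOT x1 OR NOT x2)) OR x3) AND ((NOT x4 AND (NOT (x1 OR x2) OR NOT NOT (x1 AND x2))) OR NOT x3)   [De Morgan]
= (x4 OR ((x1 OR x2) AND (NOT x1 OR NOT x2)) OR x3) AND ((NOT x4 AND ((NOT x1 AND NOT x2) OR NOT NOT (x1 AND x2))) OR NOT x3)   [De Morgan]
= (x4 OR ((x1 OR x2) AND (NOT x1 OR NOT x2)) OR x3) AND ((NOT x4 AND ((NOT x1 AND NOT x2) OR (x1 AND x2))) OR NOT x3)   [double negation]
= (x4 OR x1 OR x2 OR x3) AND (x4 OR NOT x1 OR NOT x2 OR x3) AND (NOT x4 OR NOT x3) AND (NOT x1 OR x1 OR NOT x3) AND (NOT x1 OR x2 OR NOT x3) AND (NOT x2 OR x1 OR NOT x3) AND (NOT x2 OR x2 OR NOT x3)   [distribute OR over AND]
= (x4 OR x1 OR x2 OR x3) AND (x4 OR NOT x1 OR NOT x2 OR x3) AND (NOT x4 OR NOT x3) AND (NOT x1 OR x2 OR NOT x3) AND (NOT x2 OR x1 OR NOT x3)   [simplify]

(x4 OR x1 OR x2 OR x3) AND (x4 OR NOT x1 OR NOT x2 OR x3) AND (NOT x4 OR NOT x3) AND (NOT x1 OR x2 OR NOT x3) AND (NOT x2 OR x1 OR NOT x3)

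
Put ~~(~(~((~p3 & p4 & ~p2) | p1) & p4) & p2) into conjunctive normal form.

~~(~(~((~p3 & p4 & ~p2) | p1) & p4) & p2)
⇔ ~(~((~p3 & p4 & ~p2) | p1) & p4) & p2   [double negation]
⇔ (~~((~p3 & p4 & ~p2) | p1) | ~p4) & p2   [De Morgan]
⇔ ((~p3 & p4 & ~p2) | p1 | ~p4) & p2   [double negation]
⇔ (~p3 | p1 | ~p4) & (p4 | p1 | ~p4) & (~p2 | p1 | ~p4) & p2   [distribute | over &]
⇔ (~p3 | p1 | ~p4) & (~p2 | p1 | ~p4) & p2   [simplify]

(~p3 | p1 | ~p4) & (~p2 | p1 | ~p4) & p2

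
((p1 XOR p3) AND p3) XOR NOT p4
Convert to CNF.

(NOT p1 OR NOT p3 OR NOT p4) AND (p3 OR NOT p4) AND (NOT p3 OR p1 OR p4)

((p1 XOR p3) AND p3) XOR NOT p4
≡ (((p1 XOR p3) AND p3) OR NOT p4) AND NOT ((p1 XOR p3) AND p3 AND NOT p4)   [expand XOR]
≡ (((p1 OR p3) AND NOT (p1 AND p3) AND p3) OR NOT p4) AND NOT ((p1 XOR p3) AND p3 AND NOT p4)   [expand XOR]
≡ (((p1 OR p3) AND NOT (p1 AND p3) AND p3) OR NOT p4) AND NOT ((p1 OR p3) AND NOT (p1 AND p3) AND p3 AND NOT p4)   [expand XOR]
≡ (((p1 OR p3) AND (NOT p1 OR NOT p3) AND p3) OR NOT p4) AND NOT ((p1 OR p3) AND NOT (p1 AND p3) AND p3 AND NOT p4)   [De Morgan]
≡ (((p1 OR p3) AND (NOT p1 OR NOT p3) AND p3) OR NOT p4) AND (NOT (p1 OR p3) OR NOT NOT (p1 AND p3) OR NOT p3 OR NOT NOT p4)   [De Morgan]
≡ (((p1 OR p3) AND (NOT p1 OR NOT p3) AND p3) OR NOT p4) AND ((NOT p1 AND NOT p3) OR NOT NOT (p1 AND p3) OR NOT p3 OR NOT NOT p4)   [De Morgan]
≡ (((p1 OR p3) AND (NOT p1 OR NOT p3) AND p3) OR NOT p4) AND ((NOT p1 AND NOT p3) OR (p1 AND p3) OR NOT p3 OR NOT NOT p4)   [double negation]
≡ (((p1 OR p3) AND (NOT p1 OR NOT p3) AND p3) OR NOT p4) AND ((NOT p1 AND NOT p3) OR (p1 AND p3) OR NOT p3 OR p4)   [double negation]
≡ (p1 OR p3 OR NOT p4) AND (NOT p1 OR NOT p3 OR NOT p4) AND (p3 OR NOT p4) AND (NOT p1 OR p1 OR NOT p3 OR p4) AND (NOT p1 OR p3 OR NOT p3 OR p4) AND (NOT p3 OR p1 OR NOT p3 OR p4) AND (NOT p3 OR p3 OR NOT p3 OR p4)   [distribute OR over AND]
≡ (NOT p1 OR NOT p3 OR NOT p4) AND (p3 OR NOT p4) AND (NOT p3 OR p1 OR p4)   [simplify]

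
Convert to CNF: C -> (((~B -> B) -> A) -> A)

~C | B | A

C -> (((~B -> B) -> A) -> A)
= ~C | (((~B -> B) -> A) -> A)   [eliminate ->]
= ~C | ~((~B -> B) -> A) | A   [eliminate ->]
= ~C | ~(~(~B -> B) | A) | A   [eliminate ->]
= ~C | ~(~(~~B | B) | A) | A   [eliminate ->]
= ~C | (~~(~~B | B) & ~A) | A   [De Morgan]
= ~C | ((~~B | B) & ~A) | A   [double negation]
= ~C | ((B | B) & ~A) | A   [double negation]
= (~C | B | B | A) & (~C | ~A | A)   [distribute | over &]
= ~C | B | A   [simplify]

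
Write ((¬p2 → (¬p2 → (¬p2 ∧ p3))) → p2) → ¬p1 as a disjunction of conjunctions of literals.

(¬p2 ∧ p3) ∨ ¬p1

((¬p2 → (¬p2 → (¬p2 ∧ p3))) → p2) → ¬p1
⇔ ¬((¬p2 → (¬p2 → (¬p2 ∧ p3))) → p2) ∨ ¬p1   — eliminate →
⇔ ¬(¬(¬p2 → (¬p2 → (¬p2 ∧ p3))) ∨ p2) ∨ ¬p1   — eliminate →
⇔ ¬(¬(¬¬p2 ∨ (¬p2 → (¬p2 ∧ p3))) ∨ p2) ∨ ¬p1   — eliminate →
⇔ ¬(¬(¬¬p2 ∨ ¬¬p2 ∨ (¬p2 ∧ p3)) ∨ p2) ∨ ¬p1   — eliminate →
⇔ (¬¬(¬¬p2 ∨ ¬¬p2 ∨ (¬p2 ∧ p3)) ∧ ¬p2) ∨ ¬p1   — De Morgan
⇔ ((¬¬p2 ∨ ¬¬p2 ∨ (¬p2 ∧ p3)) ∧ ¬p2) ∨ ¬p1   — double negation
⇔ ((p2 ∨ ¬¬p2 ∨ (¬p2 ∧ p3)) ∧ ¬p2) ∨ ¬p1   — double negation
⇔ ((p2 ∨ p2 ∨ (¬p2 ∧ p3)) ∧ ¬p2) ∨ ¬p1   — double negation
⇔ (p2 ∧ ¬p2) ∨ (p2 ∧ ¬p2) ∨ (¬p2 ∧ p3 ∧ ¬p2) ∨ ¬p1   — distribute ∧ over ∨
⇔ (¬p2 ∧ p3) ∨ ¬p1   — simplify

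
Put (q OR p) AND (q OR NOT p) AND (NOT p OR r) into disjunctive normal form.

(q AND NOT p) OR (q AND r)

(q OR p) AND (q OR NOT p) AND (NOT p OR r)
= (q AND q AND NOT p) OR (q AND q AND r) OR (q AND NOT p AND NOT p) OR (q AND NOT p AND r) OR (p AND q AND NOT p) OR (p AND q AND r) OR (p AND NOT p AND NOT p) OR (p AND NOT p AND r)   (distribute AND over OR)
= (q AND NOT p) OR (q AND r)   (simplify)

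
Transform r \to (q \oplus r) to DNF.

r \to (q \oplus r)
⇔ \lnot r \lor (q \oplus r)   [eliminate \to]
⇔ \lnot r \lor (q \land \lnot r) \lor (\lnot q \land r)   [expand \oplus]
⇔ \lnot r \lor (\lnot q \land r)   [simplify]

\lnot r \lor (\lnot q \land r)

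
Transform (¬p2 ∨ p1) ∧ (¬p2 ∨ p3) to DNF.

(¬p2 ∨ p1) ∧ (¬p2 ∨ p3)
≡ (¬p2 ∧ ¬p2) ∨ (¬p2 ∧ p3) ∨ (p1 ∧ ¬p2) ∨ (p1 ∧ p3)   (distribute ∧ over ∨)
≡ ¬p2 ∨ (p1 ∧ p3)   (simplify)

¬p2 ∨ (p1 ∧ p3)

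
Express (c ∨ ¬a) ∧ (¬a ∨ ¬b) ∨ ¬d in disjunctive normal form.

c ∧ ¬b ∨ ¬a ∨ ¬d

(c ∨ ¬a) ∧ (¬a ∨ ¬b) ∨ ¬d
⇔ c ∧ ¬a ∨ c ∧ ¬b ∨ ¬a ∧ ¬a ∨ ¬a ∧ ¬b ∨ ¬d   [distribute ∧ over ∨]
⇔ c ∧ ¬b ∨ ¬a ∨ ¬d   [simplify]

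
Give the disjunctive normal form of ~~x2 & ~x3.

~~x2 & ~x3
≡ x2 & ~x3

x2 & ~x3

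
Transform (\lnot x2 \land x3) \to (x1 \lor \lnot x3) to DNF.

(\lnot x2 \land x3) \to (x1 \lor \lnot x3)
≡ \lnot (\lnot x2 \land x3) \lor x1 \lor \lnot x3
≡ \lnot \lnot x2 \lor \lnot x3 \lor x1 \lor \lnot x3
≡ x2 \lor \lnot x3 \lor x1 \lor \lnot x3
≡ x2 \lor \lnot x3 \lor x1

x2 \lor \lnot x3 \lor x1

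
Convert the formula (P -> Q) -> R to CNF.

(P -> Q) -> R
= ~(P -> Q) | R   (eliminate ->)
= ~(~P | Q) | R   (eliminate ->)
= (~~P & ~Q) | R   (De Morgan)
= (P & ~Q) | R   (double negation)
= (P | R) & (~Q | R)   (distribute | over &)

(P | R) & (~Q | R)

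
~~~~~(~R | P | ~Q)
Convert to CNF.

R & ~P & Q

~~~~~(~R | P | ~Q)
⇔ ~~~(~R | P | ~Q)   [double negation]
⇔ ~(~R | P | ~Q)   [double negation]
⇔ ~~R & ~P & ~~Q   [De Morgan]
⇔ R & ~P & ~~Q   [double negation]
⇔ R & ~P & Q   [double negation]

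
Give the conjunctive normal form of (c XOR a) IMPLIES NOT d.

(NOT c OR a OR NOT d) AND (NOT a OR c OR NOT d)

(c XOR a) IMPLIES NOT d
≡ NOT (c XOR a) OR NOT d   (eliminate IMPLIES)
≡ NOT ((c OR a) AND NOT (c AND a)) OR NOT d   (expand XOR)
≡ NOT (c OR a) OR NOT NOT (c AND a) OR NOT d   (De Morgan)
≡ (NOT c AND NOT a) OR NOT NOT (c AND a) OR NOT d   (De Morgan)
≡ (NOT c AND NOT a) OR (c AND a) OR NOT d   (double negation)
≡ (NOT c OR c OR NOT d) AND (NOT c OR a OR NOT d) AND (NOT a OR c OR NOT d) AND (NOT a OR a OR NOT d)   (distribute OR over AND)
≡ (NOT c OR a OR NOT d) AND (NOT a OR c OR NOT d)   (simplify)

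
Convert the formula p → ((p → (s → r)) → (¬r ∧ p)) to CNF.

¬p ∨ ¬r

p → ((p → (s → r)) → (¬r ∧ p))
≡ ¬p ∨ ((p → (s → r)) → (¬r ∧ p))
≡ ¬p ∨ ¬(p → (s → r)) ∨ (¬r ∧ p)
≡ ¬p ∨ ¬(¬p ∨ (s → r)) ∨ (¬r ∧ p)
≡ ¬p ∨ ¬(¬p ∨ ¬s ∨ r) ∨ (¬r ∧ p)
≡ ¬p ∨ (¬¬p ∧ ¬¬s ∧ ¬r) ∨ (¬r ∧ p)
≡ ¬p ∨ (p ∧ ¬¬s ∧ ¬r) ∨ (¬r ∧ p)
≡ ¬p ∨ (p ∧ s ∧ ¬r) ∨ (¬r ∧ p)
≡ (¬p ∨ p ∨ ¬r) ∧ (¬p ∨ p ∨ p) ∧ (¬p ∨ s ∨ ¬r) ∧ (¬p ∨ s ∨ p) ∧ (¬p ∨ ¬r ∨ ¬r) ∧ (¬p ∨ ¬r ∨ p)
≡ ¬p ∨ ¬r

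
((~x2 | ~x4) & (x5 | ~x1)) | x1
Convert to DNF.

(~x2 & x5) | (~x2 & ~x1) | (~x4 & x5) | (~x4 & ~x1) | x1

((~x2 | ~x4) & (x5 | ~x1)) | x1
≡ (~x2 & x5) | (~x2 & ~x1) | (~x4 & x5) | (~x4 & ~x1) | x1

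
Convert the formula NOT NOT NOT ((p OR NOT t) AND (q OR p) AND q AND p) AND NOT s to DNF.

(NOT q AND NOT s) OR (NOT p AND NOT s)

NOT NOT NOT ((p OR NOT t) AND (q OR p) AND q AND p) AND NOT s
≡ NOT ((p OR NOT t) AND (q OR p) AND q AND p) AND NOT s   [double negation]
≡ (NOT (p OR NOT t) OR NOT (q OR p) OR NOT q OR NOT p) AND NOT s   [De Morgan]
≡ ((NOT p AND NOT NOT t) OR NOT (q OR p) OR NOT q OR NOT p) AND NOT s   [De Morgan]
≡ ((NOT p AND t) OR NOT (q OR p) OR NOT q OR NOT p) AND NOT s   [double negation]
≡ ((NOT p AND t) OR (NOT q AND NOT p) OR NOT q OR NOT p) AND NOT s   [De Morgan]
≡ (NOT p AND t AND NOT s) OR (NOT q AND NOT p AND NOT s) OR (NOT q AND NOT s) OR (NOT p AND NOT s)   [distribute AND over OR]
≡ (NOT q AND NOT s) OR (NOT p AND NOT s)   [simplify]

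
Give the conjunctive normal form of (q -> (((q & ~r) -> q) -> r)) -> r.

(q -> (((q & ~r) -> q) -> r)) -> r
= ~(q -> (((q & ~r) -> q) -> r)) | r   [eliminate ->]
= ~(~q | (((q & ~r) -> q) -> r)) | r   [eliminate ->]
= ~(~q | ~((q & ~r) -> q) | r) | r   [eliminate ->]
= ~(~q | ~(~(q & ~r) | q) | r) | r   [eliminate ->]
= (~~q & ~~(~(q & ~r) | q) & ~r) | r   [De Morgan]
= (q & ~~(~(q & ~r) | q) & ~r) | r   [double negation]
= (q & (~(q & ~r) | q) & ~r) | r   [double negation]
= (q & (~q | ~~r | q) & ~r) | r   [De Morgan]
= (q & (~q | r | q) & ~r) | r   [double negation]
= (q | r) & (~q | r | q | r) & (~r | r)   [distribute | over &]
= q | r   [simplify]

q | r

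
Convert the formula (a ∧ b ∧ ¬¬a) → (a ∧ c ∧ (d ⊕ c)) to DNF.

¬a ∨ ¬b ∨ (a ∧ c ∧ ¬d)

(a ∧ b ∧ ¬¬a) → (a ∧ c ∧ (d ⊕ c))
≡ ¬(a ∧ b ∧ ¬¬a) ∨ (a ∧ c ∧ (d ⊕ c))   (eliminate →)
≡ ¬(a ∧ b ∧ ¬¬a) ∨ (a ∧ c ∧ ((d ∧ ¬c) ∨ (¬d ∧ c)))   (expand ⊕)
≡ ¬a ∨ ¬b ∨ ¬¬¬a ∨ (a ∧ c ∧ ((d ∧ ¬c) ∨ (¬d ∧ c)))   (De Morgan)
≡ ¬a ∨ ¬b ∨ ¬a ∨ (a ∧ c ∧ ((d ∧ ¬c) ∨ (¬d ∧ c)))   (double negation)
≡ ¬a ∨ ¬b ∨ ¬a ∨ (a ∧ c ∧ d ∧ ¬c) ∨ (a ∧ c ∧ ¬d ∧ c)   (distribute ∧ over ∨)
≡ ¬a ∨ ¬b ∨ (a ∧ c ∧ ¬d)   (simplify)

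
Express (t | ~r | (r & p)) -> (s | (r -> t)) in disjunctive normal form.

(~t & r & ~p) | s | ~r | t

(t | ~r | (r & p)) -> (s | (r -> t))
= ~(t | ~r | (r & p)) | s | (r -> t)   [eliminate ->]
= ~(t | ~r | (r & p)) | s | ~r | t   [eliminate ->]
= (~t & ~~r & ~(r & p)) | s | ~r | t   [De Morgan]
= (~t & r & ~(r & p)) | s | ~r | t   [double negation]
= (~t & r & (~r | ~p)) | s | ~r | t   [De Morgan]
= (~t & r & ~r) | (~t & r & ~p) | s | ~r | t   [distribute & over |]
= (~t & r & ~p) | s | ~r | t   [simplify]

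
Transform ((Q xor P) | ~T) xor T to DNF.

((Q xor P) | ~T) xor T
⇔ (((Q xor P) | ~T) & ~T) | (~((Q xor P) | ~T) & T)   [expand xor]
⇔ (((Q & ~P) | (~Q & P) | ~T) & ~T) | (~((Q xor P) | ~T) & T)   [expand xor]
⇔ (((Q & ~P) | (~Q & P) | ~T) & ~T) | (~((Q & ~P) | (~Q & P) | ~T) & T)   [expand xor]
⇔ (((Q & ~P) | (~Q & P) | ~T) & ~T) | (~(Q & ~P) & ~(~Q & P) & ~~T & T)   [De Morgan]
⇔ (((Q & ~P) | (~Q & P) | ~T) & ~T) | ((~Q | ~~P) & ~(~Q & P) & ~~T & T)   [De Morgan]
⇔ (((Q & ~P) | (~Q & P) | ~T) & ~T) | ((~Q | P) & ~(~Q & P) & ~~T & T)   [double negation]
⇔ (((Q & ~P) | (~Q & P) | ~T) & ~T) | ((~Q | P) & (~~Q | ~P) & ~~T & T)   [De Morgan]
⇔ (((Q & ~P) | (~Q & P) | ~T) & ~T) | ((~Q | P) & (Q | ~P) & ~~T & T)   [double negation]
⇔ (((Q & ~P) | (~Q & P) | ~T) & ~T) | ((~Q | P) & (Q | ~P) & T & T)   [double negation]
⇔ (Q & ~P & ~T) | (~Q & P & ~T) | (~T & ~T) | (~Q & Q & T & T) | (~Q & ~P & T & T) | (P & Q & T & T) | (P & ~P & T & T)   [distribute & over |]
⇔ ~T | (~Q & ~P & T) | (P & Q & T)   [simplify]

~T | (~Q & ~P & T) | (P & Q & T)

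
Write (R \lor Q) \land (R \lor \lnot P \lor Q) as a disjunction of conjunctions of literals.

(R \lor Q) \land (R \lor \lnot P \lor Q)
⇔ (R \land R) \lor (R \land \lnot P) \lor (R \land Q) \lor (Q \land R) \lor (Q \land \lnot P) \lor (Q \land Q)   (distribute \land over \lor)
⇔ R \lor Q   (simplify)

R \lor Q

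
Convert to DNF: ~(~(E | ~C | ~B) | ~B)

(E & B) | (~C & B)

~(~(E | ~C | ~B) | ~B)
= ~~(E | ~C | ~B) & ~~B   [De Morgan]
= (E | ~C | ~B) & ~~B   [double negation]
= (E | ~C | ~B) & B   [double negation]
= (E & B) | (~C & B) | (~B & B)   [distribute & over |]
= (E & B) | (~C & B)   [simplify]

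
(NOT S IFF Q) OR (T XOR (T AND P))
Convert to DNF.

(NOT S IFF Q) OR (T XOR (T AND P))
= ((NOT S IMPLIES Q) AND (Q IMPLIES NOT S)) OR (T XOR (T AND P))   [eliminate IFF]
= ((NOT NOT S OR Q) AND (Q IMPLIES NOT S)) OR (T XOR (T AND P))   [eliminate IMPLIES]
= ((NOT NOT S OR Q) AND (NOT Q OR NOT S)) OR (T XOR (T AND P))   [eliminate IMPLIES]
= ((NOT NOT S OR Q) AND (NOT Q OR NOT S)) OR (T AND NOT (T AND P)) OR (NOT T AND T AND P)   [expand XOR]
= ((S OR Q) AND (NOT Q OR NOT S)) OR (T AND NOT (T AND P)) OR (NOT T AND T AND P)   [double negation]
= ((S OR Q) AND (NOT Q OR NOT S)) OR (T AND (NOT T OR NOT P)) OR (NOT T AND T AND P)   [De Morgan]
= (S AND NOT Q) OR (S AND NOT S) OR (Q AND NOT Q) OR (Q AND NOT S) OR (T AND NOT T) OR (T AND NOT P) OR (NOT T AND T AND P)   [distribute AND over OR]
= (S AND NOT Q) OR (Q AND NOT S) OR (T AND NOT P)   [simplify]

(S AND NOT Q) OR (Q AND NOT S) OR (T AND NOT P)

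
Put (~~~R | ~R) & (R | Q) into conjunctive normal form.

~R & (R | Q)

(~~~R | ~R) & (R | Q)
= (~R | ~R) & (R | Q)   (double negation)
= ~R & (R | Q)   (simplify)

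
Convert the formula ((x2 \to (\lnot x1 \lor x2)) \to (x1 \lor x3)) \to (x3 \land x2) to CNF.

(\lnot x1 \lor x3) \land (\lnot x1 \lor x2) \land (\lnot x3 \lor x2)

((x2 \to (\lnot x1 \lor x2)) \to (x1 \lor x3)) \to (x3 \land x2)
= \lnot ((x2 \to (\lnot x1 \lor x2)) \to (x1 \lor x3)) \lor (x3 \land x2)   (eliminate \to)
= \lnot (\lnot (x2 \to (\lnot x1 \lor x2)) \lor x1 \lor x3) \lor (x3 \land x2)   (eliminate \to)
= \lnot (\lnot (\lnot x2 \lor \lnot x1 \lor x2) \lor x1 \lor x3) \lor (x3 \land x2)   (eliminate \to)
= (\lnot \lnot (\lnot x2 \lor \lnot x1 \lor x2) \land \lnot x1 \land \lnot x3) \lor (x3 \land x2)   (De Morgan)
= ((\lnot x2 \lor \lnot x1 \lor x2) \land \lnot x1 \land \lnot x3) \lor (x3 \land x2)   (double negation)
= (\lnot x2 \lor \lnot x1 \lor x2 \lor x3) \land (\lnot x2 \lor \lnot x1 \lor x2 \lor x2) \land (\lnot x1 \lor x3) \land (\lnot x1 \lor x2) \land (\lnot x3 \lor x3) \land (\lnot x3 \lor x2)   (distribute \lor over \land)
= (\lnot x1 \lor x3) \land (\lnot x1 \lor x2) \land (\lnot x3 \lor x2)   (simplify)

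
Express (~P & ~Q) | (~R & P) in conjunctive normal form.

(~P & ~Q) | (~R & P)
≡ (~P | ~R) & (~P | P) & (~Q | ~R) & (~Q | P)   — distribute | over &
≡ (~P | ~R) & (~Q | ~R) & (~Q | P)   — simplify

(~P | ~R) & (~Q | ~R) & (~Q | P)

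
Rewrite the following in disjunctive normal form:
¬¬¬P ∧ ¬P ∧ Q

¬P ∧ Q

¬¬¬P ∧ ¬P ∧ Q
= ¬P ∧ ¬P ∧ Q   (double negation)
= ¬P ∧ Q   (simplify)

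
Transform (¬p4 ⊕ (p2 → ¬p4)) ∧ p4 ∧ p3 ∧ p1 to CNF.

(¬p4 ∨ ¬p2) ∧ p4 ∧ p3 ∧ p1

(¬p4 ⊕ (p2 → ¬p4)) ∧ p4 ∧ p3 ∧ p1
≡ (¬p4 ∨ (p2 → ¬p4)) ∧ ¬(¬p4 ∧ (p2 → ¬p4)) ∧ p4 ∧ p3 ∧ p1   (expand ⊕)
≡ (¬p4 ∨ ¬p2 ∨ ¬p4) ∧ ¬(¬p4 ∧ (p2 → ¬p4)) ∧ p4 ∧ p3 ∧ p1   (eliminate →)
≡ (¬p4 ∨ ¬p2 ∨ ¬p4) ∧ ¬(¬p4 ∧ (¬p2 ∨ ¬p4)) ∧ p4 ∧ p3 ∧ p1   (eliminate →)
≡ (¬p4 ∨ ¬p2 ∨ ¬p4) ∧ (¬¬p4 ∨ ¬(¬p2 ∨ ¬p4)) ∧ p4 ∧ p3 ∧ p1   (De Morgan)
≡ (¬p4 ∨ ¬p2 ∨ ¬p4) ∧ (p4 ∨ ¬(¬p2 ∨ ¬p4)) ∧ p4 ∧ p3 ∧ p1   (double negation)
≡ (¬p4 ∨ ¬p2 ∨ ¬p4) ∧ (p4 ∨ ¬¬p2 ∧ ¬¬p4) ∧ p4 ∧ p3 ∧ p1   (De Morgan)
≡ (¬p4 ∨ ¬p2 ∨ ¬p4) ∧ (p4 ∨ p2 ∧ ¬¬p4) ∧ p4 ∧ p3 ∧ p1   (double negation)
≡ (¬p4 ∨ ¬p2 ∨ ¬p4) ∧ (p4 ∨ p2 ∧ p4) ∧ p4 ∧ p3 ∧ p1   (double negation)
≡ (¬p4 ∨ ¬p2 ∨ ¬p4) ∧ (p4 ∨ p2) ∧ (p4 ∨ p4) ∧ p4 ∧ p3 ∧ p1   (distribute ∨ over ∧)
≡ (¬p4 ∨ ¬p2) ∧ p4 ∧ p3 ∧ p1   (simplify)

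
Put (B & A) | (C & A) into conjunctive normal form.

(B & A) | (C & A)
= (B | C) & (B | A) & (A | C) & (A | A)   — distribute | over &
= (B | C) & A   — simplify

(B | C) & A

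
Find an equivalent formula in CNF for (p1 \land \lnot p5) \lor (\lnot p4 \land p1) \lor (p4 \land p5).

(p1 \lor p4) \land (p1 \lor p5)

(p1 \land \lnot p5) \lor (\lnot p4 \land p1) \lor (p4 \land p5)
≡ (p1 \lor \lnot p4 \lor p4) \land (p1 \lor \lnot p4 \lor p5) \land (p1 \lor p1 \lor p4) \land (p1 \lor p1 \lor p5) \land (\lnot p5 \lor \lnot p4 \lor p4) \land (\lnot p5 \lor \lnot p4 \lor p5) \land (\lnot p5 \lor p1 \lor p4) \land (\lnot p5 \lor p1 \lor p5)
≡ (p1 \lor p4) \land (p1 \lor p5)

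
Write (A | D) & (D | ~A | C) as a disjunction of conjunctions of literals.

(A & C) | D

(A | D) & (D | ~A | C)
≡ (A & D) | (A & ~A) | (A & C) | (D & D) | (D & ~A) | (D & C)   [distribute & over |]
≡ (A & C) | D   [simplify]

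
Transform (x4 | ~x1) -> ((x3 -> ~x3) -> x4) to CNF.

(x4 | ~x1) -> ((x3 -> ~x3) -> x4)
= ~(x4 | ~x1) | ((x3 -> ~x3) -> x4)   [eliminate ->]
= ~(x4 | ~x1) | ~(x3 -> ~x3) | x4   [eliminate ->]
= ~(x4 | ~x1) | ~(~x3 | ~x3) | x4   [eliminate ->]
= (~x4 & ~~x1) | ~(~x3 | ~x3) | x4   [De Morgan]
= (~x4 & x1) | ~(~x3 | ~x3) | x4   [double negation]
= (~x4 & x1) | (~~x3 & ~~x3) | x4   [De Morgan]
= (~x4 & x1) | (x3 & ~~x3) | x4   [double negation]
= (~x4 & x1) | (x3 & x3) | x4   [double negation]
= (~x4 | x3 | x4) & (~x4 | x3 | x4) & (x1 | x3 | x4) & (x1 | x3 | x4)   [distribute | over &]
= x1 | x3 | x4   [simplify]

x1 | x3 | x4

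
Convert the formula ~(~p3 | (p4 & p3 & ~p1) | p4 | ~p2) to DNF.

p3 & ~p4 & p2

~(~p3 | (p4 & p3 & ~p1) | p4 | ~p2)
≡ ~~p3 & ~(p4 & p3 & ~p1) & ~p4 & ~~p2   [De Morgan]
≡ p3 & ~(p4 & p3 & ~p1) & ~p4 & ~~p2   [double negation]
≡ p3 & (~p4 | ~p3 | ~~p1) & ~p4 & ~~p2   [De Morgan]
≡ p3 & (~p4 | ~p3 | p1) & ~p4 & ~~p2   [double negation]
≡ p3 & (~p4 | ~p3 | p1) & ~p4 & p2   [double negation]
≡ (p3 & ~p4 & ~p4 & p2) | (p3 & ~p3 & ~p4 & p2) | (p3 & p1 & ~p4 & p2)   [distribute & over |]
≡ p3 & ~p4 & p2   [simplify]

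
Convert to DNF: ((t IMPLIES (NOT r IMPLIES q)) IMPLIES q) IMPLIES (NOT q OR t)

((t IMPLIES (NOT r IMPLIES q)) IMPLIES q) IMPLIES (NOT q OR t)
= NOT ((t IMPLIES (NOT r IMPLIES q)) IMPLIES q) OR NOT q OR t
= NOT (NOT (t IMPLIES (NOT r IMPLIES q)) OR q) OR NOT q OR t
= NOT (NOT (NOT t OR (NOT r IMPLIES q)) OR q) OR NOT q OR t
= NOT (NOT (NOT t OR NOT NOT r OR q) OR q) OR NOT q OR t
= (NOT NOT (NOT t OR NOT NOT r OR q) AND NOT q) OR NOT q OR t
= ((NOT t OR NOT NOT r OR q) AND NOT q) OR NOT q OR t
= ((NOT t OR r OR q) AND NOT q) OR NOT q OR t
= (NOT t AND NOT q) OR (r AND NOT q) OR (q AND NOT q) OR NOT q OR t
= NOT q OR t

NOT q OR t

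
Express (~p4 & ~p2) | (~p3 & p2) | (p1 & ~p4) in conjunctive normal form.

(~p4 & ~p2) | (~p3 & p2) | (p1 & ~p4)
≡ (~p4 | ~p3 | p1) & (~p4 | ~p3 | ~p4) & (~p4 | p2 | p1) & (~p4 | p2 | ~p4) & (~p2 | ~p3 | p1) & (~p2 | ~p3 | ~p4) & (~p2 | p2 | p1) & (~p2 | p2 | ~p4)   [distribute | over &]
≡ (~p4 | ~p3) & (~p4 | p2) & (~p2 | ~p3 | p1)   [simplify]

(~p4 | ~p3) & (~p4 | p2) & (~p2 | ~p3 | p1)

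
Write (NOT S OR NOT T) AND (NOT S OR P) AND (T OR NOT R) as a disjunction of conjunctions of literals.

(NOT S OR NOT T) AND (NOT S OR P) AND (T OR NOT R)
≡ (NOT S AND NOT S AND T) OR (NOT S AND NOT S AND NOT R) OR (NOT S AND P AND T) OR (NOT S AND P AND NOT R) OR (NOT T AND NOT S AND T) OR (NOT T AND NOT S AND NOT R) OR (NOT T AND P AND T) OR (NOT T AND P AND NOT R)   (distribute AND over OR)
≡ (NOT S AND T) OR (NOT S AND NOT R) OR (NOT T AND P AND NOT R)   (simplify)

(NOT S AND T) OR (NOT S AND NOT R) OR (NOT T AND P AND NOT R)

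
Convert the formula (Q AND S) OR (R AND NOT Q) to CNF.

(Q OR R) AND (S OR R) AND (S OR NOT Q)

(Q AND S) OR (R AND NOT Q)
= (Q OR R) AND (Q OR NOT Q) AND (S OR R) AND (S OR NOT Q)   [distribute OR over AND]
= (Q OR R) AND (S OR R) AND (S OR NOT Q)   [simplify]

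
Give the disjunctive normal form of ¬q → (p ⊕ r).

q ∨ (p ∧ ¬r) ∨ (¬p ∧ r)

¬q → (p ⊕ r)
≡ ¬¬q ∨ (p ⊕ r)   [eliminate →]
≡ ¬¬q ∨ (p ∧ ¬r) ∨ (¬p ∧ r)   [expand ⊕]
≡ q ∨ (p ∧ ¬r) ∨ (¬p ∧ r)   [double negation]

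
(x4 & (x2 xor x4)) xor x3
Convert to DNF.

(x4 & ~x2 & ~x3) | (~x4 & x3) | (x4 & x2 & x3)

(x4 & (x2 xor x4)) xor x3
≡ (x4 & (x2 xor x4) & ~x3) | (~(x4 & (x2 xor x4)) & x3)   [expand xor]
≡ (x4 & ((x2 & ~x4) | (~x2 & x4)) & ~x3) | (~(x4 & (x2 xor x4)) & x3)   [expand xor]
≡ (x4 & ((x2 & ~x4) | (~x2 & x4)) & ~x3) | (~(x4 & ((x2 & ~x4) | (~x2 & x4))) & x3)   [expand xor]
≡ (x4 & ((x2 & ~x4) | (~x2 & x4)) & ~x3) | ((~x4 | ~((x2 & ~x4) | (~x2 & x4))) & x3)   [De Morgan]
≡ (x4 & ((x2 & ~x4) | (~x2 & x4)) & ~x3) | ((~x4 | (~(x2 & ~x4) & ~(~x2 & x4))) & x3)   [De Morgan]
≡ (x4 & ((x2 & ~x4) | (~x2 & x4)) & ~x3) | ((~x4 | ((~x2 | ~~x4) & ~(~x2 & x4))) & x3)   [De Morgan]
≡ (x4 & ((x2 & ~x4) | (~x2 & x4)) & ~x3) | ((~x4 | ((~x2 | x4) & ~(~x2 & x4))) & x3)   [double negation]
≡ (x4 & ((x2 & ~x4) | (~x2 & x4)) & ~x3) | ((~x4 | ((~x2 | x4) & (~~x2 | ~x4))) & x3)   [De Morgan]
≡ (x4 & ((x2 & ~x4) | (~x2 & x4)) & ~x3) | ((~x4 | ((~x2 | x4) & (x2 | ~x4))) & x3)   [double negation]
≡ (x4 & x2 & ~x4 & ~x3) | (x4 & ~x2 & x4 & ~x3) | (~x4 & x3) | (~x2 & x2 & x3) | (~x2 & ~x4 & x3) | (x4 & x2 & x3) | (x4 & ~x4 & x3)   [distribute & over |]
≡ (x4 & ~x2 & ~x3) | (~x4 & x3) | (x4 & x2 & x3)   [simplify]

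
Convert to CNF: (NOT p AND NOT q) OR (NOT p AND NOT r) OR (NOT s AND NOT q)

(NOT p OR NOT s) AND (NOT p OR NOT q) AND (NOT q OR NOT r)

(NOT p AND NOT q) OR (NOT p AND NOT r) OR (NOT s AND NOT q)
= (NOT p OR NOT p OR NOT s) AND (NOT p OR NOT p OR NOT q) AND (NOT p OR NOT r OR NOT s) AND (NOT p OR NOT r OR NOT q) AND (NOT q OR NOT p OR NOT s) AND (NOT q OR NOT p OR NOT q) AND (NOT q OR NOT r OR NOT s) AND (NOT q OR NOT r OR NOT q)   (distribute OR over AND)
= (NOT p OR NOT s) AND (NOT p OR NOT q) AND (NOT q OR NOT r)   (simplify)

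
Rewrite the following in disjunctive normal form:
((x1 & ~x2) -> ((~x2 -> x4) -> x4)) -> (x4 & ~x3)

x4 & ~x3

((x1 & ~x2) -> ((~x2 -> x4) -> x4)) -> (x4 & ~x3)
≡ ~((x1 & ~x2) -> ((~x2 -> x4) -> x4)) | (x4 & ~x3)   [eliminate ->]
≡ ~(~(x1 & ~x2) | ((~x2 -> x4) -> x4)) | (x4 & ~x3)   [eliminate ->]
≡ ~(~(x1 & ~x2) | ~(~x2 -> x4) | x4) | (x4 & ~x3)   [eliminate ->]
≡ ~(~(x1 & ~x2) | ~(~~x2 | x4) | x4) | (x4 & ~x3)   [eliminate ->]
≡ (~~(x1 & ~x2) & ~~(~~x2 | x4) & ~x4) | (x4 & ~x3)   [De Morgan]
≡ (x1 & ~x2 & ~~(~~x2 | x4) & ~x4) | (x4 & ~x3)   [double negation]
≡ (x1 & ~x2 & (~~x2 | x4) & ~x4) | (x4 & ~x3)   [double negation]
≡ (x1 & ~x2 & (x2 | x4) & ~x4) | (x4 & ~x3)   [double negation]
≡ (x1 & ~x2 & x2 & ~x4) | (x1 & ~x2 & x4 & ~x4) | (x4 & ~x3)   [distribute & over |]
≡ x4 & ~x3   [simplify]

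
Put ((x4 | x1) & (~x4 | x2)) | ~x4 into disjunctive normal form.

((x4 | x1) & (~x4 | x2)) | ~x4
= (x4 & ~x4) | (x4 & x2) | (x1 & ~x4) | (x1 & x2) | ~x4   (distribute & over |)
= (x4 & x2) | (x1 & x2) | ~x4   (simplify)

(x4 & x2) | (x1 & x2) | ~x4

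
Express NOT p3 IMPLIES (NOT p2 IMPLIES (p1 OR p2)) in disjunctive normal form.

NOT p3 IMPLIES (NOT p2 IMPLIES (p1 OR p2))
≡ NOT NOT p3 OR (NOT p2 IMPLIES (p1 OR p2))
≡ NOT NOT p3 OR NOT NOT p2 OR p1 OR p2
≡ p3 OR NOT NOT p2 OR p1 OR p2
≡ p3 OR p2 OR p1 OR p2
≡ p3 OR p2 OR p1

p3 OR p2 OR p1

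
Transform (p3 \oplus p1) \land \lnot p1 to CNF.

(p3 \lor p1) \land \lnot p1

(p3 \oplus p1) \land \lnot p1
≡ (p3 \lor p1) \land \lnot (p3 \land p1) \land \lnot p1   [expand \oplus]
≡ (p3 \lor p1) \land (\lnot p3 \lor \lnot p1) \land \lnot p1   [De Morgan]
≡ (p3 \lor p1) \land \lnot p1   [simplify]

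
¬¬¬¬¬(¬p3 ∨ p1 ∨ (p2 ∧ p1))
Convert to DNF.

p3 ∧ ¬p1

¬¬¬¬¬(¬p3 ∨ p1 ∨ (p2 ∧ p1))
= ¬¬¬(¬p3 ∨ p1 ∨ (p2 ∧ p1))   [double negation]
= ¬(¬p3 ∨ p1 ∨ (p2 ∧ p1))   [double negation]
= ¬¬p3 ∧ ¬p1 ∧ ¬(p2 ∧ p1)   [De Morgan]
= p3 ∧ ¬p1 ∧ ¬(p2 ∧ p1)   [double negation]
= p3 ∧ ¬p1 ∧ (¬p2 ∨ ¬p1)   [De Morgan]
= (p3 ∧ ¬p1 ∧ ¬p2) ∨ (p3 ∧ ¬p1 ∧ ¬p1)   [distribute ∧ over ∨]
= p3 ∧ ¬p1   [simplify]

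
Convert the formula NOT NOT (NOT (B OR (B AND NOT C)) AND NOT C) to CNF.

NOT NOT (NOT (B OR (B AND NOT C)) AND NOT C)
= NOT (B OR (B AND NOT C)) AND NOT C   — double negation
= NOT B AND NOT (B AND NOT C) AND NOT C   — De Morgan
= NOT B AND (NOT B OR NOT NOT C) AND NOT C   — De Morgan
= NOT B AND (NOT B OR C) AND NOT C   — double negation
= NOT B AND NOT C   — simplify

NOT B AND NOT C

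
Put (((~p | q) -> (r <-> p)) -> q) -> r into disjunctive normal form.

(p & ~q) | (~r & ~p & ~q) | r

(((~p | q) -> (r <-> p)) -> q) -> r
⇔ ~(((~p | q) -> (r <-> p)) -> q) | r   (eliminate ->)
⇔ ~(~((~p | q) -> (r <-> p)) | q) | r   (eliminate ->)
⇔ ~(~(~(~p | q) | (r <-> p)) | q) | r   (eliminate ->)
⇔ ~(~(~(~p | q) | ((r -> p) & (p -> r))) | q) | r   (eliminate <->)
⇔ ~(~(~(~p | q) | ((~r | p) & (p -> r))) | q) | r   (eliminate ->)
⇔ ~(~(~(~p | q) | ((~r | p) & (~p | r))) | q) | r   (eliminate ->)
⇔ (~~(~(~p | q) | ((~r | p) & (~p | r))) & ~q) | r   (De Morgan)
⇔ ((~(~p | q) | ((~r | p) & (~p | r))) & ~q) | r   (double negation)
⇔ (((~~p & ~q) | ((~r | p) & (~p | r))) & ~q) | r   (De Morgan)
⇔ (((p & ~q) | ((~r | p) & (~p | r))) & ~q) | r   (double negation)
⇔ (p & ~q & ~q) | (~r & ~p & ~q) | (~r & r & ~q) | (p & ~p & ~q) | (p & r & ~q) | r   (distribute & over |)
⇔ (p & ~q) | (~r & ~p & ~q) | r   (simplify)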